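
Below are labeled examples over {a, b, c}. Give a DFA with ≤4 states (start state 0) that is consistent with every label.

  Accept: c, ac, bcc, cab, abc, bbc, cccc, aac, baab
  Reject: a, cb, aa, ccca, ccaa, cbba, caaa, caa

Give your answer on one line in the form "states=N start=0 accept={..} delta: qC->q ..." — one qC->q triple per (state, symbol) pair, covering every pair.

Grow the machine one transition at a time. Run the examples from 0; the earliest place one falls off (shortest prefix, ties alphabetical) gets sent to the lowest-numbered state that keeps every Accept/Reject pair distinguishable — a pair clashes when both reach the same state with identical unread suffix — and to a fresh state only if none does.
a: 0a undefined. 0a->0: ok.
b: 0b undefined. 0b->0: no, baab/a meet in 0. Open state 1: 0b->1.
c: 0c undefined. 0c->0: no, c/a meet in 0. 0c->1: ok.
ba: 1a undefined. 1a->0: ok.
bb: 1b undefined. 1b->0: ok.
bc: 1c undefined. 1c->0: no, abc/a meet in 0. 1c->1: ok.
All examples now run through 2 states with every (state, symbol) defined. Accept strings end in {1}, Reject strings end in {0}; accept={1}.

states=2 start=0 accept={1} delta: 0a->0 0b->1 0c->1 1a->0 1b->0 1c->1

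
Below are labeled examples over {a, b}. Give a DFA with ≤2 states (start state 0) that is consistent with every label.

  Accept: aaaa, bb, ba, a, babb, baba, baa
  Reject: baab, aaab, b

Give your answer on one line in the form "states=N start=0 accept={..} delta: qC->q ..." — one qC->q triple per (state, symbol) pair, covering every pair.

Fold the examples into a partial DFA from state 0: repeatedly fix the first undefined (state, symbol) met by the shortest-then-alphabetical prefix, trying targets in increasing order and rejecting any under which an Accept and a Reject string meet in one state with the same remainder; add a state when all current targets are rejected. Accepting states are where Accept strings end.
a: 0a undefined. 0a->0: ok.
b: 0b undefined. 0b->0: no, aaaa/baab meet in 0. Open state 1: 0b->1.
ba: 1a undefined. 1a->0: ok.
bb: 1b undefined. 1b->0: ok.
All examples now run through 2 states with every (state, symbol) defined. Accept strings end in {0}, Reject strings end in {1}; accept={0}.

states=2 start=0 accept={0} delta: 0a->0 0b->1 1a->0 1b->0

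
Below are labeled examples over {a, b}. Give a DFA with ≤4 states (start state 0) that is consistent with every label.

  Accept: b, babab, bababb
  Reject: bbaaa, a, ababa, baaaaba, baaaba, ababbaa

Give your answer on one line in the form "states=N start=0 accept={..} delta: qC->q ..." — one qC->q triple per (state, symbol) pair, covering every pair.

Fold the examples into a partial DFA from state 0: repeatedly fix the first undefined (state, symbol) met by the shortest-then-alphabetical prefix, trying targets in increasing order and rejecting any under which an Accept and a Reject string meet in one state with the same remainder; add a state when all current targets are rejected. Accepting states are where Accept strings end.
a: 0a undefined. 0a->0: ok.
b: 0b undefined. 0b->0: no, b/bbaaa meet in 0. Open state 1: 0b->1.
ba: 1a undefined. 1a->0: ok.
bb: 1b undefined. 1b->0: no, bababb/bbaaa meet in 0. 1b->1: ok.
All examples now run through 2 states with every (state, symbol) defined. Accept strings end in {1}, Reject strings end in {0}; accept={1}.

states=2 start=0 accept={1} delta: 0a->0 0b->1 1a->0 1b->1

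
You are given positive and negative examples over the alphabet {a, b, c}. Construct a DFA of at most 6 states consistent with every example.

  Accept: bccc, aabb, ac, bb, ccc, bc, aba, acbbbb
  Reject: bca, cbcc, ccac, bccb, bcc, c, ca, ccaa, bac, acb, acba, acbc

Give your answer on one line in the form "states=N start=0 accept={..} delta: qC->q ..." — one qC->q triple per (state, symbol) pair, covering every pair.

Fold the examples into a partial DFA from state 0: repeatedly fix the first undefined (state, symbol) met by the shortest-then-alphabetical prefix, trying targets in increasing order and rejecting any under which an Accept and a Reject string meet in one state with the same remainder; add a state when all current targets are rejected. Accepting states are where Accept strings end.
a: 0a undefined. 0a->0: no, ac/c meet in 0 with "c" left. Open state 1: 0a->1.
b: 0b undefined. 0b->0: no, ac/bac meet in 1 with "c" left. 0b->1: ok.
c: 0c undefined. 0c->0: no, ac/ccac meet in 1 with "c" left. 0c->1: no, ccc/bcc meet in 1 with "cc" left. Open state 2: 0c->2.
aa: 1a undefined. 1a->0: ok.
ab: 1b undefined. 1b->0: ok.
ac: 1c undefined. 1c->0: no, aabb/acba meet in 0. 1c->1: no, bccc/bcc meet in 1. 1c->2: no, ac/c meet in 2. Open state 3: 1c->3.
ca: 2a undefined. 2a->0: no, aabb/ca meet in 0. 2a->1: no, aba/ca meet in 1. 2a->2: ok.
cb: 2b undefined. 2b->0: ok.
cc: 2c undefined. 2c->0: no, aabb/cbcc meet in 0. 2c->1: no, aba/cbcc meet in 1. 2c->2: no, ccc/cbcc meet in 2. 2c->3: no, ac/cbcc meet in 3. Open state 4: 2c->4.
acb: 3b undefined. 3b->0: no, aabb/acb meet in 0. 3b->1: no, aabb/acba meet in 0. 3b->2: ok.
bca: 3a undefined. 3a->0: no, aabb/bca meet in 0. 3a->1: no, aba/bca meet in 1. 3a->2: ok.
bcc: 3c undefined. 3c->0: no, bccc/bca meet in 2. 3c->1: no, aabb/bccb meet in 0. 3c->2: no, bccc/cbcc meet in 4. 3c->3: no, bccc/bcc meet in 3. 3c->4: ok.
cca: 4a undefined. 4a->0: no, aba/ccaa meet in 1. 4a->1: no, aabb/ccaa meet in 0. 4a->2: ok.
ccc: 4c undefined. 4c->0: ok.
bccb: 4b undefined. 4b->0: no, bccc/bccb meet in 0. 4b->1: no, aba/bccb meet in 1. 4b->2: ok.
All examples now run through 5 states with every (state, symbol) defined. Accept strings end in {0,1,3}, Reject strings end in {2,4}; accept={0,1,3}.

states=5 start=0 accept={0,1,3} delta: 0a->1 0b->1 0c->2 1a->0 1b->0 1c->3 2a->2 2b->0 2c->4 3a->2 3b->2 3c->4 4a->2 4b->2 4c->0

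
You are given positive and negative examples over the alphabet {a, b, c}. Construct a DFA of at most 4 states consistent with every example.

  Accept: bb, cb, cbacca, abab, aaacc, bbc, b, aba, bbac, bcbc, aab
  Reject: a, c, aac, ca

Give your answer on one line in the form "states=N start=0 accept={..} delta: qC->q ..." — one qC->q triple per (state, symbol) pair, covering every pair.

states=3 start=0 accept={1} delta: 0a->0 0b->1 0c->2 1a->1 1b->1 1c->1 2a->0 2b->1 2c->1

Fold the examples into a partial DFA from state 0: repeatedly fix the first undefined (state, symbol) met by the shortest-then-alphabetical prefix, trying targets in increasing order and rejecting any under which an Accept and a Reject string meet in one state with the same remainder; add a state when all current targets are rejected. Accepting states are where Accept strings end.
a: 0a undefined. 0a->0: ok.
b: 0b undefined. 0b->0: no, bb/a meet in 0. Open state 1: 0b->1.
c: 0c undefined. 0c->0: no, aaacc/a meet in 0. 0c->1: no, b/c meet in 1. Open state 2: 0c->2.
bb: 1b undefined. 1b->0: no, bb/a meet in 0. 1b->1: ok.
bc: 1c undefined. 1c->0: no, bbc/a meet in 0. 1c->1: ok.
ca: 2a undefined. 2a->0: ok.
cb: 2b undefined. 2b->0: no, cb/a meet in 0. 2b->1: ok.
aba: 1a undefined. 1a->0: no, aba/a meet in 0. 1a->1: ok.
aaacc: 2c undefined. 2c->0: no, aaacc/a meet in 0. 2c->1: ok.
All examples now run through 3 states with every (state, symbol) defined. Accept strings end in {1}, Reject strings end in {0,2}; accept={1}.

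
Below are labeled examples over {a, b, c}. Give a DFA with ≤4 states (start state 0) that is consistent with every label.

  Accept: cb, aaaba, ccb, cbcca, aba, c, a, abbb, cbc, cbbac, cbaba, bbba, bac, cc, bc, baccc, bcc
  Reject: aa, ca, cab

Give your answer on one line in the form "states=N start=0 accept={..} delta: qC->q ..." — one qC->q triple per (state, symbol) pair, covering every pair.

states=3 start=0 accept={1,2} delta: 0a->1 0b->0 0c->1 1a->0 1b->2 1c->1 2a->1 2b->1 2c->2

Grow the machine one transition at a time. Run the examples from 0; the earliest place one falls off (shortest prefix, ties alphabetical) gets sent to the lowest-numbered state that keeps every Accept/Reject pair distinguishable — a pair clashes when both reach the same state with identical unread suffix — and to a fresh state only if none does.
a: 0a undefined. 0a->0: no, a/aa meet in 0. Open state 1: 0a->1.
b: 0b undefined. 0b->0: ok.
c: 0c undefined. 0c->0: no, cbcca/ca meet in 1. 0c->1: ok.
aa: 1a undefined. 1a->0: ok.
ab: 1b undefined. 1b->0: no, cb/aa meet in 0. 1b->1: no, aaaba/aa meet in 0. Open state 2: 1b->2.
cc: 1c undefined. 1c->0: no, ccb/aa meet in 0. 1c->1: ok.
aba: 2a undefined. 2a->0: no, aaaba/aa meet in 0. 2a->1: ok.
abb: 2b undefined. 2b->0: no, abbb/aa meet in 0. 2b->1: ok.
cbc: 2c undefined. 2c->0: no, cbcca/aa meet in 0. 2c->1: no, cbcca/aa meet in 0. 2c->2: ok.
All examples now run through 3 states with every (state, symbol) defined. Accept strings end in {1,2}, Reject strings end in {0}; accept={1,2}.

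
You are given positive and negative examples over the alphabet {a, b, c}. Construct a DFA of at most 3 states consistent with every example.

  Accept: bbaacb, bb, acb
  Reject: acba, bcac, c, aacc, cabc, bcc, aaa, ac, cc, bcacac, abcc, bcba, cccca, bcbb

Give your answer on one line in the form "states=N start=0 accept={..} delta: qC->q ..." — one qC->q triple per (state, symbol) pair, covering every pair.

Grow the machine one transition at a time. Run the examples from 0; the earliest place one falls off (shortest prefix, ties alphabetical) gets sent to the lowest-numbered state that keeps every Accept/Reject pair distinguishable — a pair clashes when both reach the same state with identical unread suffix — and to a fresh state only if none does.
a: 0a undefined. 0a->0: ok.
b: 0b undefined. 0b->0: no, bb/aaa meet in 0. Open state 1: 0b->1.
c: 0c undefined. 0c->0: ok.
bb: 1b undefined. 1b->0: no, bb/c meet in 0. 1b->1: ok.
bc: 1c undefined. 1c->0: no, bb/bcbb meet in 1. 1c->1: no, bb/cabc meet in 1. Open state 2: 1c->2.
bba: 1a undefined. 1a->0: ok.
bca: 2a undefined. 2a->0: ok.
bcb: 2b undefined. 2b->0: no, bbaacb/bcbb meet in 1. 2b->1: no, bbaacb/bcbb meet in 1. 2b->2: ok.
bcc: 2c undefined. 2c->0: ok.
All examples now run through 3 states with every (state, symbol) defined. Accept strings end in {1}, Reject strings end in {0,2}; accept={1}.

states=3 start=0 accept={1} delta: 0a->0 0b->1 0c->0 1a->0 1b->1 1c->2 2a->0 2b->2 2c->0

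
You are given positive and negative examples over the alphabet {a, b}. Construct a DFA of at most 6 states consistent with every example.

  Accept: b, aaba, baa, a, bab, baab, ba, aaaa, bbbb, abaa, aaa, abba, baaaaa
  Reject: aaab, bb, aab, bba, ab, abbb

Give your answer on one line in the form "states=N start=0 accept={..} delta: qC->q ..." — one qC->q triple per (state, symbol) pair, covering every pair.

states=5 start=0 accept={1,2,3} delta: 0a->1 0b->2 1a->1 1b->0 2a->3 2b->4 3a->3 3b->1 4a->0 4b->0

Grow the machine one transition at a time. Run the examples from 0; the earliest place one falls off (shortest prefix, ties alphabetical) gets sent to the lowest-numbered state that keeps every Accept/Reject pair distinguishable — a pair clashes when both reach the same state with identical unread suffix — and to a fresh state only if none does.
a: 0a undefined. 0a->0: no, b/aaab meet in 0 with "b" left. Open state 1: 0a->1.
b: 0b undefined. 0b->0: no, b/bb meet in 0. 0b->1: no, bab/aab meet in 1 with "ab" left. Open state 2: 0b->2.
aa: 1a undefined. 1a->0: no, b/aab meet in 2. 1a->1: ok.
ab: 1b undefined. 1b->0: ok.
ba: 2a undefined. 2a->0: no, baab/aaab meet in 0. 2a->1: no, bab/aaab meet in 0. 2a->2: no, bab/bb meet in 2 with "b" left. Open state 3: 2a->3.
bb: 2b undefined. 2b->0: no, aaba/bba meet in 1. 2b->1: no, aaba/bb meet in 1. 2b->2: no, b/bb meet in 2. 2b->3: no, baa/bba meet in 3 with "a" left. Open state 4: 2b->4.
baa: 3a undefined. 3a->0: no, baa/aaab meet in 0. 3a->1: no, baab/aaab meet in 0. 3a->2: no, baab/bb meet in 4. 3a->3: ok.
bab: 3b undefined. 3b->0: no, bab/aaab meet in 0. 3b->1: ok.
bba: 4a undefined. 4a->0: ok.
bbb: 4b undefined. 4b->0: ok.
All examples now run through 5 states with every (state, symbol) defined. Accept strings end in {1,2,3}, Reject strings end in {0,4}; accept={1,2,3}.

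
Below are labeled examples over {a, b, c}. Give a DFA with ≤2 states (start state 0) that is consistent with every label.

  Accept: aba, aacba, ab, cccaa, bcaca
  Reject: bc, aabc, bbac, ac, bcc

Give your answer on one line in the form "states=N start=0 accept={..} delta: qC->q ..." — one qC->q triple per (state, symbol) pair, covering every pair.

states=2 start=0 accept={0} delta: 0a->0 0b->0 0c->1 1a->0 1b->0 1c->1

Grow the machine one transition at a time. Run the examples from 0; the earliest place one falls off (shortest prefix, ties alphabetical) gets sent to the lowest-numbered state that keeps every Accept/Reject pair distinguishable — a pair clashes when both reach the same state with identical unread suffix — and to a fresh state only if none does.
a: 0a undefined. 0a->0: ok.
b: 0b undefined. 0b->0: ok.
c: 0c undefined. 0c->0: no, aba/bc meet in 0. Open state 1: 0c->1.
cc: 1c undefined. 1c->0: no, aba/bcc meet in 0. 1c->1: ok.
bca: 1a undefined. 1a->0: ok.
aacb: 1b undefined. 1b->0: ok.
All examples now run through 2 states with every (state, symbol) defined. Accept strings end in {0}, Reject strings end in {1}; accept={0}.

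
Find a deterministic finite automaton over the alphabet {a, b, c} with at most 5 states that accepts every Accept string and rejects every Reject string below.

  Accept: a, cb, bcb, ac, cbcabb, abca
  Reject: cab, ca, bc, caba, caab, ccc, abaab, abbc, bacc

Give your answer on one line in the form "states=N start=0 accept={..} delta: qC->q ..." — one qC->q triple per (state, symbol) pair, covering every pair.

states=4 start=0 accept={0,1} delta: 0a->0 0b->1 0c->1 1a->2 1b->1 1c->3 2a->2 2b->2 2c->1 3a->0 3b->0 3c->2

Grow the machine one transition at a time. Run the examples from 0; the earliest place one falls off (shortest prefix, ties alphabetical) gets sent to the lowest-numbered state that keeps every Accept/Reject pair distinguishable — a pair clashes when both reach the same state with identical unread suffix — and to a fresh state only if none does.
a: 0a undefined. 0a->0: ok.
b: 0b undefined. 0b->0: no, a/abaab meet in 0. Open state 1: 0b->1.
c: 0c undefined. 0c->0: no, a/ca meet in 0. 0c->1: ok.
ba: 1a undefined. 1a->0: no, a/ca meet in 0. 1a->1: no, cb/cab meet in 1 with "b" left. Open state 2: 1a->2.
bc: 1c undefined. 1c->0: no, a/bc meet in 0. 1c->1: no, ac/bc meet in 1. 1c->2: no, bcb/cab meet in 2 with "b" left. Open state 3: 1c->3.
cb: 1b undefined. 1b->0: no, ac/abbc meet in 1. 1b->1: ok.
bac: 2c undefined. 2c->0: no, cb/bacc meet in 1. 2c->1: ok.
bcb: 3b undefined. 3b->0: ok.
caa: 2a undefined. 2a->0: no, cb/caab meet in 1. 2a->1: no, cb/caab meet in 1. 2a->2: ok.
cab: 2b undefined. 2b->0: no, a/cab meet in 0. 2b->1: no, cb/cab meet in 1. 2b->2: ok.
ccc: 3c undefined. 3c->0: no, a/ccc meet in 0. 3c->1: no, cb/ccc meet in 1. 3c->2: ok.
abca: 3a undefined. 3a->0: ok.
All examples now run through 4 states with every (state, symbol) defined. Accept strings end in {0,1}, Reject strings end in {2,3}; accept={0,1}.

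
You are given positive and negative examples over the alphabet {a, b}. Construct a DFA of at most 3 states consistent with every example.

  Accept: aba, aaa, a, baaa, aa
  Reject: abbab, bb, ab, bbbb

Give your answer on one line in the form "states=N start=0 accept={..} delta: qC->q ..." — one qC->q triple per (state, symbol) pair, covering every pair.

State merging on the prefix tree: take the shortest (then alphabetical) example prefix whose next move is undefined and point that move at state 0, else 1, else 2, ...; a target is out if some Accept/Reject pair would then sit in one state with the same input left (inseparable). If every existing state is out, open a new one.
a: 0a undefined. 0a->0: ok.
b: 0b undefined. 0b->0: no, aba/abbab meet in 0. Open state 1: 0b->1.
ba: 1a undefined. 1a->0: ok.
bb: 1b undefined. 1b->0: no, aba/bb meet in 0. 1b->1: ok.
All examples now run through 2 states with every (state, symbol) defined. Accept strings end in {0}, Reject strings end in {1}; accept={0}.

states=2 start=0 accept={0} delta: 0a->0 0b->1 1a->0 1b->1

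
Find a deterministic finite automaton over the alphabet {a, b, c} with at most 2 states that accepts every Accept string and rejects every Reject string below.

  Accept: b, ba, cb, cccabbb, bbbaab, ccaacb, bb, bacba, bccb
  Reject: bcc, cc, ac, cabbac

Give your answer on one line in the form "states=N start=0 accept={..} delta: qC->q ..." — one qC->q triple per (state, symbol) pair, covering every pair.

State merging on the prefix tree: take the shortest (then alphabetical) example prefix whose next move is undefined and point that move at state 0, else 1, else 2, ...; a target is out if some Accept/Reject pair would then sit in one state with the same input left (inseparable). If every existing state is out, open a new one.
a: 0a undefined. 0a->0: ok.
b: 0b undefined. 0b->0: ok.
c: 0c undefined. 0c->0: no, b/bcc meet in 0. Open state 1: 0c->1.
ca: 1a undefined. 1a->0: ok.
cb: 1b undefined. 1b->0: ok.
cc: 1c undefined. 1c->0: no, b/bcc meet in 0. 1c->1: ok.
All examples now run through 2 states with every (state, symbol) defined. Accept strings end in {0}, Reject strings end in {1}; accept={0}.

states=2 start=0 accept={0} delta: 0a->0 0b->0 0c->1 1a->0 1b->0 1c->1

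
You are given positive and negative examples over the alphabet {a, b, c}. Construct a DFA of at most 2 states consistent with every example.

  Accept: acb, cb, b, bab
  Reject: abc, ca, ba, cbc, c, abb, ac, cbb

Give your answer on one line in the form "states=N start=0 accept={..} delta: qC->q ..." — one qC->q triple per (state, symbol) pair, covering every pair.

Fold the examples into a partial DFA from state 0: repeatedly fix the first undefined (state, symbol) met by the shortest-then-alphabetical prefix, trying targets in increasing order and rejecting any under which an Accept and a Reject string meet in one state with the same remainder; add a state when all current targets are rejected. Accepting states are where Accept strings end.
a: 0a undefined. 0a->0: ok.
b: 0b undefined. 0b->0: no, b/ba meet in 0. Open state 1: 0b->1.
c: 0c undefined. 0c->0: ok.
ba: 1a undefined. 1a->0: ok.
abb: 1b undefined. 1b->0: ok.
abc: 1c undefined. 1c->0: ok.
All examples now run through 2 states with every (state, symbol) defined. Accept strings end in {1}, Reject strings end in {0}; accept={1}.

states=2 start=0 accept={1} delta: 0a->0 0b->1 0c->0 1a->0 1b->0 1c->0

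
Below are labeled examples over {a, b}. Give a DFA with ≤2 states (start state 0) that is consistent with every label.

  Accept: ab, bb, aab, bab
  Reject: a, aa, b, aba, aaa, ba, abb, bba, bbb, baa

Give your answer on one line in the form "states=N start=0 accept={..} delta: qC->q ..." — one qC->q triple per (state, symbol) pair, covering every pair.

states=2 start=0 accept={0} delta: 0a->1 0b->1 1a->1 1b->0

Fold the examples into a partial DFA from state 0: repeatedly fix the first undefined (state, symbol) met by the shortest-then-alphabetical prefix, trying targets in increasing order and rejecting any under which an Accept and a Reject string meet in one state with the same remainder; add a state when all current targets are rejected. Accepting states are where Accept strings end.
a: 0a undefined. 0a->0: no, ab/b meet in 0 with "b" left. Open state 1: 0a->1.
b: 0b undefined. 0b->0: no, bb/b meet in 0. 0b->1: ok.
aa: 1a undefined. 1a->0: no, aab/a meet in 1. 1a->1: ok.
ab: 1b undefined. 1b->0: ok.
All examples now run through 2 states with every (state, symbol) defined. Accept strings end in {0}, Reject strings end in {1}; accept={0}.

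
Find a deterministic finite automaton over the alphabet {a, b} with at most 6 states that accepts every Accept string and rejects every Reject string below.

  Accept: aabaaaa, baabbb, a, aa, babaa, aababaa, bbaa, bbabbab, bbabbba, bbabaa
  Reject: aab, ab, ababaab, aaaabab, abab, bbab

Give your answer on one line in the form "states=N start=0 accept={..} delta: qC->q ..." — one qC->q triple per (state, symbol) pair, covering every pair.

Fold the examples into a partial DFA from state 0: repeatedly fix the first undefined (state, symbol) met by the shortest-then-alphabetical prefix, trying targets in increasing order and rejecting any under which an Accept and a Reject string meet in one state with the same remainder; add a state when all current targets are rejected. Accepting states are where Accept strings end.
a: 0a undefined. 0a->0: ok.
b: 0b undefined. 0b->0: no, aabaaaa/aab meet in 0. Open state 1: 0b->1.
ba: 1a undefined. 1a->0: ok.
bb: 1b undefined. 1b->0: no, baabbb/aab meet in 1. 1b->1: no, baabbb/aab meet in 1. Open state 2: 1b->2.
bba: 2a undefined. 2a->0: no, bbabbab/aab meet in 1. 2a->1: ok.
bbabb: 2b undefined. 2b->0: no, bbabbab/aab meet in 1. 2b->1: no, baabbb/aab meet in 1. 2b->2: no, baabbb/bbab meet in 2. Open state 3: 2b->3.
bbabba: 3a undefined. 3a->0: no, bbabbab/aab meet in 1. 3a->1: no, bbabbab/bbab meet in 2. 3a->2: ok.
bbabbb: 3b undefined. 3b->0: ok.
All examples now run through 4 states with every (state, symbol) defined. Accept strings end in {0,3}, Reject strings end in {1,2}; accept={0,3}.

states=4 start=0 accept={0,3} delta: 0a->0 0b->1 1a->0 1b->2 2a->1 2b->3 3a->2 3b->0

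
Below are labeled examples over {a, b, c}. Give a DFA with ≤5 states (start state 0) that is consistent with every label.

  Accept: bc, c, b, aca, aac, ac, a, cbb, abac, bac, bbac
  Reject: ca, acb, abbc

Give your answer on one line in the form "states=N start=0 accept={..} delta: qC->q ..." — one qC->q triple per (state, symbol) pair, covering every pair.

Fold the examples into a partial DFA from state 0: repeatedly fix the first undefined (state, symbol) met by the shortest-then-alphabetical prefix, trying targets in increasing order and rejecting any under which an Accept and a Reject string meet in one state with the same remainder; add a state when all current targets are rejected. Accepting states are where Accept strings end.
a: 0a undefined. 0a->0: no, aca/ca meet in 0 with "ca" left. Open state 1: 0a->1.
b: 0b undefined. 0b->0: ok.
c: 0c undefined. 0c->0: no, a/ca meet in 1. 0c->1: ok.
aa: 1a undefined. 1a->0: no, b/ca meet in 0. 1a->1: no, bc/ca meet in 1. Open state 2: 1a->2.
ab: 1b undefined. 1b->0: no, bc/abbc meet in 1. 1b->1: no, ac/abbc meet in 1 with "c" left. 1b->2: ok.
ac: 1c undefined. 1c->0: no, b/acb meet in 0. 1c->1: no, aca/ca meet in 2. 1c->2: no, ac/ca meet in 2. Open state 3: 1c->3.
aac: 2c undefined. 2c->0: ok.
aba: 2a undefined. 2a->0: ok.
abb: 2b undefined. 2b->0: no, bc/abbc meet in 1. 2b->1: no, ac/abbc meet in 3. 2b->2: no, b/abbc meet in 0. 2b->3: ok.
aca: 3a undefined. 3a->0: ok.
acb: 3b undefined. 3b->0: no, b/acb meet in 0. 3b->1: no, bc/acb meet in 1. 3b->2: ok.
abbc: 3c undefined. 3c->0: no, b/abbc meet in 0. 3c->1: no, bc/abbc meet in 1. 3c->2: ok.
All examples now run through 4 states with every (state, symbol) defined. Accept strings end in {0,1,3}, Reject strings end in {2}; accept={0,1,3}.

states=4 start=0 accept={0,1,3} delta: 0a->1 0b->0 0c->1 1a->2 1b->2 1c->3 2a->0 2b->3 2c->0 3a->0 3b->2 3c->2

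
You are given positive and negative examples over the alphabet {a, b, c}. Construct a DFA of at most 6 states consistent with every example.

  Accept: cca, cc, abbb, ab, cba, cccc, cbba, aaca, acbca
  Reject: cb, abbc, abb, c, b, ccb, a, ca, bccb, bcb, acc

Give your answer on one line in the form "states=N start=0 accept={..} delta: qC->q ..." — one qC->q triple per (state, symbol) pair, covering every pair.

Fold the examples into a partial DFA from state 0: repeatedly fix the first undefined (state, symbol) met by the shortest-then-alphabetical prefix, trying targets in increasing order and rejecting any under which an Accept and a Reject string meet in one state with the same remainder; add a state when all current targets are rejected. Accepting states are where Accept strings end.
a: 0a undefined. 0a->0: no, cc/acc meet in 0 with "cc" left. Open state 1: 0a->1.
b: 0b undefined. 0b->0: ok.
c: 0c undefined. 0c->0: no, cca/a meet in 1. 0c->1: no, ab/cb meet in 1 with "b" left. Open state 2: 0c->2.
aa: 1a undefined. 1a->0: no, aaca/ca meet in 2 with "a" left. 1a->1: ok.
ab: 1b undefined. 1b->0: no, abbb/abb meet in 0. 1b->1: no, abbb/abb meet in 1. 1b->2: no, ab/c meet in 2. Open state 3: 1b->3.
ac: 1c undefined. 1c->0: no, aaca/a meet in 1. 1c->1: no, aaca/a meet in 1. 1c->2: no, cc/acc meet in 2 with "c" left. 1c->3: ok.
ca: 2a undefined. 2a->0: ok.
cb: 2b undefined. 2b->0: no, cba/a meet in 1. 2b->1: no, cba/cb meet in 1. 2b->2: no, cba/b meet in 0. 2b->3: no, ab/cb meet in 3. Open state 4: 2b->4.
cc: 2c undefined. 2c->0: no, cca/a meet in 1. 2c->1: no, cca/a meet in 1. 2c->2: no, cca/b meet in 0. 2c->3: ok.
abb: 3b undefined. 3b->0: no, abbb/abb meet in 0. 3b->1: no, cc/abbc meet in 3. 3b->2: no, cc/abbc meet in 3. 3b->3: no, cc/abb meet in 3. 3b->4: ok.
acc: 3c undefined. 3c->0: no, cccc/c meet in 2. 3c->1: ok.
cba: 4a undefined. 4a->0: no, cba/b meet in 0. 4a->1: no, cba/a meet in 1. 4a->2: no, cba/c meet in 2. 4a->3: ok.
cbb: 4b undefined. 4b->0: no, abbb/b meet in 0. 4b->1: no, abbb/a meet in 1. 4b->2: no, abbb/c meet in 2. 4b->3: ok.
cca: 3a undefined. 3a->0: no, cca/b meet in 0. 3a->1: no, cca/a meet in 1. 3a->2: no, cca/c meet in 2. 3a->3: ok.
abbc: 4c undefined. 4c->0: no, acbca/a meet in 1. 4c->1: no, acbca/abbc meet in 1. 4c->2: no, acbca/b meet in 0. 4c->3: no, cca/abbc meet in 3. 4c->4: ok.
All examples now run through 5 states with every (state, symbol) defined. Accept strings end in {3}, Reject strings end in {0,1,2,4}; accept={3}.

states=5 start=0 accept={3} delta: 0a->1 0b->0 0c->2 1a->1 1b->3 1c->3 2a->0 2b->4 2c->3 3a->3 3b->4 3c->1 4a->3 4b->3 4c->4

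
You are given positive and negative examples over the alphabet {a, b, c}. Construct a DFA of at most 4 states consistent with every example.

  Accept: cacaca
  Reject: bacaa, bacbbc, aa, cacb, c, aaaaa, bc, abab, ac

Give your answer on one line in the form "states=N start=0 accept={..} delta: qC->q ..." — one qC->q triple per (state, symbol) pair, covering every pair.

Grow the machine one transition at a time. Run the examples from 0; the earliest place one falls off (shortest prefix, ties alphabetical) gets sent to the lowest-numbered state that keeps every Accept/Reject pair distinguishable — a pair clashes when both reach the same state with identical unread suffix — and to a fresh state only if none does.
a: 0a undefined. 0a->0: ok.
b: 0b undefined. 0b->0: ok.
c: 0c undefined. 0c->0: no, cacaca/bacaa meet in 0. Open state 1: 0c->1.
ca: 1a undefined. 1a->0: no, cacaca/bacaa meet in 0. 1a->1: ok.
cac: 1c undefined. 1c->0: no, cacaca/bacaa meet in 1. 1c->1: no, cacaca/bacaa meet in 1. Open state 2: 1c->2.
bacb: 1b undefined. 1b->0: ok.
caca: 2a undefined. 2a->0: no, cacaca/bacaa meet in 1. 2a->1: no, cacaca/bacaa meet in 1. 2a->2: ok.
cacb: 2b undefined. 2b->0: ok.
cacac: 2c undefined. 2c->0: no, cacaca/aa meet in 0. 2c->1: no, cacaca/bacaa meet in 1. 2c->2: ok.
All examples now run through 3 states with every (state, symbol) defined. Accept strings end in {2}, Reject strings end in {0,1}; accept={2}.

states=3 start=0 accept={2} delta: 0a->0 0b->0 0c->1 1a->1 1b->0 1c->2 2a->2 2b->0 2c->2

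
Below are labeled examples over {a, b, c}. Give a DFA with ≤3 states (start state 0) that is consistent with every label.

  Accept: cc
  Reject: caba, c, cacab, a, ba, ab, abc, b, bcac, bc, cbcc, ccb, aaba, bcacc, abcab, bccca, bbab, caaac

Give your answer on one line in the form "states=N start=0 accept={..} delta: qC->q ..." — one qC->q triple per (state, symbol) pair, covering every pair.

states=3 start=0 accept={2} delta: 0a->0 0b->0 0c->1 1a->2 1b->1 1c->2 2a->0 2b->0 2c->0

Fold the examples into a partial DFA from state 0: repeatedly fix the first undefined (state, symbol) met by the shortest-then-alphabetical prefix, trying targets in increasing order and rejecting any under which an Accept and a Reject string meet in one state with the same remainder; add a state when all current targets are rejected. Accepting states are where Accept strings end.
a: 0a undefined. 0a->0: ok.
b: 0b undefined. 0b->0: ok.
c: 0c undefined. 0c->0: no, cc/caba meet in 0. Open state 1: 0c->1.
ca: 1a undefined. 1a->0: no, cc/bcacc meet in 1 with "c" left. 1a->1: no, cc/bcac meet in 1 with "c" left. Open state 2: 1a->2.
cb: 1b undefined. 1b->0: no, cc/cbcc meet in 1 with "c" left. 1b->1: ok.
cc: 1c undefined. 1c->0: no, cc/a meet in 0. 1c->1: no, cc/c meet in 1. 1c->2: ok.
caa: 2a undefined. 2a->0: ok.
cab: 2b undefined. 2b->0: ok.
cac: 2c undefined. 2c->0: ok.
All examples now run through 3 states with every (state, symbol) defined. Accept strings end in {2}, Reject strings end in {0,1}; accept={2}.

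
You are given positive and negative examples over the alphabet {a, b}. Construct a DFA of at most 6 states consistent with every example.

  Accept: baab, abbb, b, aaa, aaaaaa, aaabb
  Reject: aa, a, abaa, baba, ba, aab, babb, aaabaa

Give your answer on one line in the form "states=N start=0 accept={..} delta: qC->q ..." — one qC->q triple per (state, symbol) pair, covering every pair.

Grow the machine one transition at a time. Run the examples from 0; the earliest place one falls off (shortest prefix, ties alphabetical) gets sent to the lowest-numbered state that keeps every Accept/Reject pair distinguishable — a pair clashes when both reach the same state with identical unread suffix — and to a fresh state only if none does.
a: 0a undefined. 0a->0: no, b/aab meet in 0 with "b" left. Open state 1: 0a->1.
b: 0b undefined. 0b->0: no, baab/aab meet in 1 with "ab" left. 0b->1: no, b/a meet in 1. Open state 2: 0b->2.
aa: 1a undefined. 1a->0: no, b/aab meet in 2. 1a->1: no, aaa/aa meet in 1. 1a->2: no, b/aa meet in 2. Open state 3: 1a->3.
ab: 1b undefined. 1b->0: ok.
ba: 2a undefined. 2a->0: no, baab/baba meet in 0. 2a->1: no, baab/aab meet in 3 with "b" left. 2a->2: no, b/ba meet in 2. 2a->3: ok.
aaa: 3a undefined. 3a->0: no, aaa/aaabaa meet in 0. 3a->1: no, aaa/a meet in 1. 3a->2: no, aaaaaa/aa meet in 3. 3a->3: no, baab/aab meet in 3 with "b" left. Open state 4: 3a->4.
aab: 3b undefined. 3b->0: no, b/babb meet in 2. 3b->1: ok.
aaaa: 4a undefined. 4a->0: no, aaaaaa/aa meet in 3. 4a->1: ok.
aaab: 4b undefined. 4b->0: no, baab/babb meet in 0. 4b->1: no, baab/a meet in 1. 4b->2: no, aaa/aaabaa meet in 4. 4b->3: no, baab/aa meet in 3. 4b->4: ok.
abbb: 2b undefined. 2b->0: no, abbb/babb meet in 0. 2b->1: no, abbb/a meet in 1. 2b->2: ok.
All examples now run through 5 states with every (state, symbol) defined. Accept strings end in {2,4}, Reject strings end in {0,1,3}; accept={2,4}.

states=5 start=0 accept={2,4} delta: 0a->1 0b->2 1a->3 1b->0 2a->3 2b->2 3a->4 3b->1 4a->1 4b->4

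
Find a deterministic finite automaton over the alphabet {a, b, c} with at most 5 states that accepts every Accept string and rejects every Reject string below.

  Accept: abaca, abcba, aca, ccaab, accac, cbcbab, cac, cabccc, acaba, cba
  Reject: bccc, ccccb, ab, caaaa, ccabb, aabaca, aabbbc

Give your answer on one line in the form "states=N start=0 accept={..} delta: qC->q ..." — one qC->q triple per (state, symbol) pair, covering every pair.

states=5 start=0 accept={2,3,4} delta: 0a->1 0b->0 0c->1 1a->2 1b->1 1c->1 2a->4 2b->3 2c->2 3a->3 3b->0 3c->4 4a->0 4b->2 4c->2

Grow the machine one transition at a time. Run the examples from 0; the earliest place one falls off (shortest prefix, ties alphabetical) gets sent to the lowest-numbered state that keeps every Accept/Reject pair distinguishable — a pair clashes when both reach the same state with identical unread suffix — and to a fresh state only if none does.
a: 0a undefined. 0a->0: no, abaca/aabaca meet in 0 with "baca" left. Open state 1: 0a->1.
b: 0b undefined. 0b->0: ok.
c: 0c undefined. 0c->0: no, cbcbab/ab meet in 1 with "b" left. 0c->1: ok.
aa: 1a undefined. 1a->0: no, aca/aabaca meet in 1 with "ca" left. 1a->1: no, abaca/aabaca meet in 1 with "baca" left. Open state 2: 1a->2.
ab: 1b undefined. 1b->0: no, cbcbab/ab meet in 0. 1b->1: ok.
ac: 1c undefined. 1c->0: no, abcba/bccc meet in 1. 1c->1: ok.
aab: 2b undefined. 2b->0: no, abcba/aabaca meet in 2. 2b->1: no, abaca/aabaca meet in 2 with "ca" left. 2b->2: no, abcba/ccabb meet in 2. Open state 3: 2b->3.
caa: 2a undefined. 2a->0: no, abcba/caaaa meet in 2. 2a->1: no, ccaab/bccc meet in 1. 2a->2: no, abcba/caaaa meet in 2. 2a->3: no, ccaab/ccabb meet in 3 with "b" left. Open state 4: 2a->4.
cac: 2c undefined. 2c->0: no, abaca/bccc meet in 1. 2c->1: no, accac/bccc meet in 1. 2c->2: ok.
aaba: 3a undefined. 3a->0: no, abcba/aabaca meet in 2. 3a->1: no, abcba/aabaca meet in 2. 3a->2: no, abaca/aabaca meet in 4. 3a->3: ok.
aabb: 3b undefined. 3b->0: ok.
caaa: 4a undefined. 4a->0: ok.
cabc: 3c undefined. 3c->0: no, cabccc/bccc meet in 1. 3c->1: no, abcba/aabaca meet in 2. 3c->2: no, abaca/aabaca meet in 4. 3c->3: no, cbcbab/aabaca meet in 3. 3c->4: ok.
cabcc: 4c undefined. 4c->0: no, cabccc/bccc meet in 1. 4c->1: no, cabccc/bccc meet in 1. 4c->2: ok.
ccaab: 4b undefined. 4b->0: no, ccaab/ccabb meet in 0. 4b->1: no, ccaab/bccc meet in 1. 4b->2: ok.
All examples now run through 5 states with every (state, symbol) defined. Accept strings end in {2,3,4}, Reject strings end in {0,1}; accept={2,3,4}.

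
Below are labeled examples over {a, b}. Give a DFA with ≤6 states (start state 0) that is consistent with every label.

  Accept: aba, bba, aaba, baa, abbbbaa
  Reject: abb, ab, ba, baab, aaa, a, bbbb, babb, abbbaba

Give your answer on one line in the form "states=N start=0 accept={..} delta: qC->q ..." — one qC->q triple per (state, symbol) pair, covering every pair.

states=4 start=0 accept={0} delta: 0a->1 0b->2 1a->1 1b->3 2a->3 2b->3 3a->0 3b->2

Grow the machine one transition at a time. Run the examples from 0; the earliest place one falls off (shortest prefix, ties alphabetical) gets sent to the lowest-numbered state that keeps every Accept/Reject pair distinguishable — a pair clashes when both reach the same state with identical unread suffix — and to a fresh state only if none does.
a: 0a undefined. 0a->0: no, aba/ba meet in 0 with "ba" left. Open state 1: 0a->1.
b: 0b undefined. 0b->0: no, bba/ba meet in 1. 0b->1: no, baa/aaa meet in 1 with "aa" left. Open state 2: 0b->2.
aa: 1a undefined. 1a->0: no, aaba/ba meet in 2 with "a" left. 1a->1: ok.
ab: 1b undefined. 1b->0: no, aba/aaa meet in 1. 1b->1: no, aba/abb meet in 1. 1b->2: no, aba/ba meet in 2 with "a" left. Open state 3: 1b->3.
ba: 2a undefined. 2a->0: no, baa/aaa meet in 1. 2a->1: no, baa/ba meet in 1. 2a->2: no, baa/ba meet in 2. 2a->3: ok.
bb: 2b undefined. 2b->0: no, bba/aaa meet in 1. 2b->1: no, bba/aaa meet in 1. 2b->2: no, bba/ab meet in 3. 2b->3: ok.
aba: 3a undefined. 3a->0: ok.
abb: 3b undefined. 3b->0: no, aba/abb meet in 0. 3b->1: no, abbbbaa/abb meet in 1. 3b->2: ok.
All examples now run through 4 states with every (state, symbol) defined. Accept strings end in {0}, Reject strings end in {1,2,3}; accept={0}.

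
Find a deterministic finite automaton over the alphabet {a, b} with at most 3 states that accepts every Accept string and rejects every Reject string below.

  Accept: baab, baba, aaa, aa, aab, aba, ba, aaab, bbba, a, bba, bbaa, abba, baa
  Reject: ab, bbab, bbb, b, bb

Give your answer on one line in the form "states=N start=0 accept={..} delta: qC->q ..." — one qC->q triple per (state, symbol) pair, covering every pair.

State merging on the prefix tree: take the shortest (then alphabetical) example prefix whose next move is undefined and point that move at state 0, else 1, else 2, ...; a target is out if some Accept/Reject pair would then sit in one state with the same input left (inseparable). If every existing state is out, open a new one.
a: 0a undefined. 0a->0: no, aab/ab meet in 0 with "b" left. Open state 1: 0a->1.
b: 0b undefined. 0b->0: ok.
aa: 1a undefined. 1a->0: no, baab/bbb meet in 0. 1a->1: no, baab/ab meet in 1 with "b" left. Open state 2: 1a->2.
ab: 1b undefined. 1b->0: ok.
aaa: 2a undefined. 2a->0: no, aaa/ab meet in 0. 2a->1: no, aaab/ab meet in 0. 2a->2: ok.
aab: 2b undefined. 2b->0: no, baab/ab meet in 0. 2b->1: ok.
All examples now run through 3 states with every (state, symbol) defined. Accept strings end in {1,2}, Reject strings end in {0}; accept={1,2}.

states=3 start=0 accept={1,2} delta: 0a->1 0b->0 1a->2 1b->0 2a->2 2b->1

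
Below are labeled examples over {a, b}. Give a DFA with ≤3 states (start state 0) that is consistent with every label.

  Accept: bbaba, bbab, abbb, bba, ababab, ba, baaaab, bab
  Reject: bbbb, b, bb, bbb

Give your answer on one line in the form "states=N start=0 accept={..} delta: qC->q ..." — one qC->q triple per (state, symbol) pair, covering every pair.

states=2 start=0 accept={1} delta: 0a->1 0b->0 1a->1 1b->1

State merging on the prefix tree: take the shortest (then alphabetical) example prefix whose next move is undefined and point that move at state 0, else 1, else 2, ...; a target is out if some Accept/Reject pair would then sit in one state with the same input left (inseparable). If every existing state is out, open a new one.
a: 0a undefined. 0a->0: no, abbb/bbb meet in 0 with "bbb" left. Open state 1: 0a->1.
b: 0b undefined. 0b->0: ok.
ab: 1b undefined. 1b->0: no, bbab/bbbb meet in 0. 1b->1: ok.
aba: 1a undefined. 1a->0: no, bbaba/bbbb meet in 0. 1a->1: ok.
All examples now run through 2 states with every (state, symbol) defined. Accept strings end in {1}, Reject strings end in {0}; accept={1}.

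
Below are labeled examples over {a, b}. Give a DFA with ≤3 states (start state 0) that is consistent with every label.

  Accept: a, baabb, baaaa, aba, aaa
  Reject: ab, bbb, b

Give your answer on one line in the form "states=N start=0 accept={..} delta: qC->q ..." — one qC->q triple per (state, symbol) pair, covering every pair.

states=2 start=0 accept={0} delta: 0a->0 0b->1 1a->0 1b->0

Fold the examples into a partial DFA from state 0: repeatedly fix the first undefined (state, symbol) met by the shortest-then-alphabetical prefix, trying targets in increasing order and rejecting any under which an Accept and a Reject string meet in one state with the same remainder; add a state when all current targets are rejected. Accepting states are where Accept strings end.
a: 0a undefined. 0a->0: ok.
b: 0b undefined. 0b->0: no, a/ab meet in 0. Open state 1: 0b->1.
ba: 1a undefined. 1a->0: ok.
bb: 1b undefined. 1b->0: ok.
All examples now run through 2 states with every (state, symbol) defined. Accept strings end in {0}, Reject strings end in {1}; accept={0}.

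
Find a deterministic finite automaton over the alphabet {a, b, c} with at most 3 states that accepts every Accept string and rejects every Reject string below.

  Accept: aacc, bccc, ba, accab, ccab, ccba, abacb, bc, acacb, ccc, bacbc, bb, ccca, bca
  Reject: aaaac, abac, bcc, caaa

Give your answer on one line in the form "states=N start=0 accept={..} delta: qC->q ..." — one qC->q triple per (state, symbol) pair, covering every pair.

states=3 start=0 accept={0,1} delta: 0a->0 0b->1 0c->2 1a->0 1b->0 1c->0 2a->2 2b->1 2c->1

Fold the examples into a partial DFA from state 0: repeatedly fix the first undefined (state, symbol) met by the shortest-then-alphabetical prefix, trying targets in increasing order and rejecting any under which an Accept and a Reject string meet in one state with the same remainder; add a state when all current targets are rejected. Accepting states are where Accept strings end.
a: 0a undefined. 0a->0: ok.
b: 0b undefined. 0b->0: no, aacc/bcc meet in 0 with "cc" left. Open state 1: 0b->1.
c: 0c undefined. 0c->0: no, aacc/aaaac meet in 0. 0c->1: no, ccc/bcc meet in 1 with "cc" left. Open state 2: 0c->2.
ba: 1a undefined. 1a->0: ok.
bb: 1b undefined. 1b->0: ok.
bc: 1c undefined. 1c->0: ok.
ca: 2a undefined. 2a->0: no, ba/caaa meet in 0. 2a->1: no, ba/caaa meet in 0. 2a->2: ok.
cc: 2c undefined. 2c->0: no, ccc/aaaac meet in 2. 2c->1: ok.
bacb: 2b undefined. 2b->0: no, bacbc/aaaac meet in 2. 2b->1: ok.
All examples now run through 3 states with every (state, symbol) defined. Accept strings end in {0,1}, Reject strings end in {2}; accept={0,1}.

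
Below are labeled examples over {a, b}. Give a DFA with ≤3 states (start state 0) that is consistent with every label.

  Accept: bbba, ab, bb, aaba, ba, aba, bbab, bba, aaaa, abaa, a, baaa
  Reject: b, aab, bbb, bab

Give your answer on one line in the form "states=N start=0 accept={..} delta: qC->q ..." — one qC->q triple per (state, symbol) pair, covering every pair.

states=3 start=0 accept={0,1} delta: 0a->1 0b->2 1a->0 1b->0 2a->0 2b->0

Grow the machine one transition at a time. Run the examples from 0; the earliest place one falls off (shortest prefix, ties alphabetical) gets sent to the lowest-numbered state that keeps every Accept/Reject pair distinguishable — a pair clashes when both reach the same state with identical unread suffix — and to a fresh state only if none does.
a: 0a undefined. 0a->0: no, ab/b meet in 0 with "b" left. Open state 1: 0a->1.
b: 0b undefined. 0b->0: no, ab/bab meet in 1 with "b" left. 0b->1: no, a/b meet in 1. Open state 2: 0b->2.
aa: 1a undefined. 1a->0: ok.
ab: 1b undefined. 1b->0: ok.
ba: 2a undefined. 2a->0: ok.
bb: 2b undefined. 2b->0: ok.
All examples now run through 3 states with every (state, symbol) defined. Accept strings end in {0,1}, Reject strings end in {2}; accept={0,1}.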